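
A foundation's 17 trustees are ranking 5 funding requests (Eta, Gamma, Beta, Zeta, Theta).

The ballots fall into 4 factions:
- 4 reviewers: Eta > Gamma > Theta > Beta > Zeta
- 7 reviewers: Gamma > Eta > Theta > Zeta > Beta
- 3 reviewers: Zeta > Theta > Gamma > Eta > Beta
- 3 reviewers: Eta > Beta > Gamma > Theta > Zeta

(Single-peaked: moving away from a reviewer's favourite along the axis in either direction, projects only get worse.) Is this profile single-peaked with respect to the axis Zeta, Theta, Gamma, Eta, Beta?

yes

Axis positions: Zeta=1, Theta=2, Gamma=3, Eta=4, Beta=5.
Faction 1 (peak Eta at position 4): ranking walks positions 4-3-2-5-1, expanding outward from the peak — single-peaked.
Faction 2 (peak Gamma at position 3): ranking walks positions 3-4-2-1-5, expanding outward from the peak — single-peaked.
Faction 3 (peak Zeta at position 1): ranking walks positions 1-2-3-4-5, expanding outward from the peak — single-peaked.
Faction 4 (peak Eta at position 4): ranking walks positions 4-5-3-2-1, expanding outward from the peak — single-peaked.
Every ranking is single-peaked on this axis.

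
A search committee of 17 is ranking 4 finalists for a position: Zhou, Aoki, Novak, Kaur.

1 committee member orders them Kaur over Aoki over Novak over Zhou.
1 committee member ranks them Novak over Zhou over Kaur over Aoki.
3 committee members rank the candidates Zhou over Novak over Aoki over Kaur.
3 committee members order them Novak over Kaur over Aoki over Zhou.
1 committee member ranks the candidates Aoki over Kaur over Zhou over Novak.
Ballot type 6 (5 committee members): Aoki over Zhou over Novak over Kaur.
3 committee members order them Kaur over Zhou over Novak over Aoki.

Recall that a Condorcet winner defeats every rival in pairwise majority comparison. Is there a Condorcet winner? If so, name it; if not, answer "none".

none

Check each pair by majority over 17 ballots:
Zhou vs Aoki: Zhou preferred on 1+3+3 = 7 ballots; Aoki wins 10–7.
Zhou vs Novak: 12 to 5, Zhou.
Zhou vs Kaur: Zhou is ranked higher on 1+3+5 = 9 ballots, Kaur on 8. Zhou wins 9–8.
Aoki vs Novak: 1+1+5 = 7 for Aoki, 10 for Novak — Novak by 10–7.
Aoki vs Kaur: 3+1+5 = 9 for Aoki, 8 for Kaur — Aoki by 9–8.
Novak vs Kaur: 1+3+3+5 = 12 for Novak, 5 for Kaur — Novak by 12–5.
Every candidate loses at least once (Zhou loses to Aoki; Aoki loses to Novak; Novak loses to Zhou; Kaur loses to Zhou). The majority relation contains the cycle Zhou > Novak > Aoki > Zhou, so there is no Condorcet winner.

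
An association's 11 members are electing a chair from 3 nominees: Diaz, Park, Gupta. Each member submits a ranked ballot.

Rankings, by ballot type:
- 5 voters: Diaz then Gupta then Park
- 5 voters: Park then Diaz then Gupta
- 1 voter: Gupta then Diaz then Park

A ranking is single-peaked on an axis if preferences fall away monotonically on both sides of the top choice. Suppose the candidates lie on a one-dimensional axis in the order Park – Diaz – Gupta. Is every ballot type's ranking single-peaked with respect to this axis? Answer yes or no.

yes

Axis positions: Park=1, Diaz=2, Gupta=3.
Ballot type 1 (peak Diaz at position 2): ranking walks positions 2-3-1, expanding outward from the peak — single-peaked.
Ballot type 2 (peak Park at position 1): ranking walks positions 1-2-3, expanding outward from the peak — single-peaked.
Ballot type 3 (peak Gupta at position 3): ranking walks positions 3-2-1, expanding outward from the peak — single-peaked.
Every ranking is single-peaked on this axis.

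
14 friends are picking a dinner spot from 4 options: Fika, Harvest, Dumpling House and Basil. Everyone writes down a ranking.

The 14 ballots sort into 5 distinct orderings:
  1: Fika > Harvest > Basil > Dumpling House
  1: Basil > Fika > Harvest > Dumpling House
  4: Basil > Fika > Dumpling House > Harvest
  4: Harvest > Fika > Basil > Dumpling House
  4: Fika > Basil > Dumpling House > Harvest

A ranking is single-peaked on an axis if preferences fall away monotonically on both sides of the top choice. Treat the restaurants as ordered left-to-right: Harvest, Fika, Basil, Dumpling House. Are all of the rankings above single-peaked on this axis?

Axis positions: Harvest=1, Fika=2, Basil=3, Dumpling House=4.
Type 1 (peak Fika at position 2): ranking walks positions 2-1-3-4, expanding outward from the peak — single-peaked.
Type 2 (peak Basil at position 3): ranking walks positions 3-2-1-4, expanding outward from the peak — single-peaked.
Type 3 (peak Basil at position 3): ranking walks positions 3-2-4-1, expanding outward from the peak — single-peaked.
Type 4 (peak Harvest at position 1): ranking walks positions 1-2-3-4, expanding outward from the peak — single-peaked.
Type 5 (peak Fika at position 2): ranking walks positions 2-3-4-1, expanding outward from the peak — single-peaked.
Every ranking is single-peaked on this axis.

yes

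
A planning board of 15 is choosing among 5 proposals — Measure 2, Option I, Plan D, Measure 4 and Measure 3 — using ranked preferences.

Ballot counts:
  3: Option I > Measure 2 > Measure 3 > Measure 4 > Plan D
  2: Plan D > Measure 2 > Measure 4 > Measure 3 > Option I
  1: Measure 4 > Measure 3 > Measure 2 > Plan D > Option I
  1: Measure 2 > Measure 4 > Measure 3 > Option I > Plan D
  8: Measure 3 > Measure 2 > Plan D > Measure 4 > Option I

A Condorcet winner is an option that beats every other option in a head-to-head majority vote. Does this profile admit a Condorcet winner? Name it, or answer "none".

Measure 3

Pairwise majorities:
Measure 2–Option I: Measure 2 12–3.
Measure 2 vs Plan D: Measure 2 wins 13–2.
Measure 2–Measure 4: Measure 2 14–1.
Measure 2–Measure 3: Measure 3 9–6.
Option I vs Plan D: Plan D wins 11–4.
Option I vs Measure 4: Measure 4, 12–3.
Option I vs Measure 3: Measure 3 wins 12–3.
Plan D–Measure 4: Plan D 10–5.
Plan D vs Measure 3: Measure 3 wins 13–2.
Measure 4 vs Measure 3: Measure 3 wins 11–4.
Measure 3 beats each of Measure 2, Option I, Plan D, Measure 4 — Measure 3 is the Condorcet winner.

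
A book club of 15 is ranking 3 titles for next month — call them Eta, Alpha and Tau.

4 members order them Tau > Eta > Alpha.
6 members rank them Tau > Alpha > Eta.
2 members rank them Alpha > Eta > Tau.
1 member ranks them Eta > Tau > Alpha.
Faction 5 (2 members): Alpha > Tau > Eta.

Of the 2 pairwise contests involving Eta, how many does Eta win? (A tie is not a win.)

Eta against each rival (15 members):
Eta vs Alpha: Eta preferred on 4+1 = 5 ballots; Alpha wins 10–5.
Eta vs Tau: 2+1 = 3 for Eta, 12 for Tau — Tau by 12–3.
Eta beats no one; loses to Alpha, Tau — 0 pairwise wins.

0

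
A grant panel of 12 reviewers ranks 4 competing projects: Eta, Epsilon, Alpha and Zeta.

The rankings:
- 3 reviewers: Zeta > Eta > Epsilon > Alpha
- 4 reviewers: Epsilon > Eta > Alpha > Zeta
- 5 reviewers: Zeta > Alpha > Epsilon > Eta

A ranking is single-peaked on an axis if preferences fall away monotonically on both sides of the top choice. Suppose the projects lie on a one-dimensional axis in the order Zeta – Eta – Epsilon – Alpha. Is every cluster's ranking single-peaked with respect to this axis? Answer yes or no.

Axis positions: Zeta=1, Eta=2, Epsilon=3, Alpha=4.
Cluster 1 (peak Zeta at position 1): ranking walks positions 1-2-3-4, expanding outward from the peak — single-peaked.
Cluster 2 (peak Epsilon at position 3): ranking walks positions 3-2-4-1, expanding outward from the peak — single-peaked.
Cluster 3: ranking walks positions 1-4-3-2; Alpha is ranked above Eta even though Eta lies between Alpha and the peak Zeta on the axis — preferences dip and rise again. Not single-peaked.
Cluster 3 violates single-peakedness, so the profile is not single-peaked on this axis.

no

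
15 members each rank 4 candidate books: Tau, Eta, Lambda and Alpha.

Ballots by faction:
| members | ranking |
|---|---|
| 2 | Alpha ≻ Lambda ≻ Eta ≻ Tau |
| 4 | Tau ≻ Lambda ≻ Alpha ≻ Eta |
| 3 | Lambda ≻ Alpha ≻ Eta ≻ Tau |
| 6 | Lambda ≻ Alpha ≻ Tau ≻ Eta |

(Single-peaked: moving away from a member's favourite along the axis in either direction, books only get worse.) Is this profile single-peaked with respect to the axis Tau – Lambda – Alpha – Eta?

yes

Axis positions: Tau=1, Lambda=2, Alpha=3, Eta=4.
Faction 1 (peak Alpha at position 3): ranking walks positions 3-2-4-1, expanding outward from the peak — single-peaked.
Faction 2 (peak Tau at position 1): ranking walks positions 1-2-3-4, expanding outward from the peak — single-peaked.
Faction 3 (peak Lambda at position 2): ranking walks positions 2-3-4-1, expanding outward from the peak — single-peaked.
Faction 4 (peak Lambda at position 2): ranking walks positions 2-3-1-4, expanding outward from the peak — single-peaked.
Every ranking is single-peaked on this axis.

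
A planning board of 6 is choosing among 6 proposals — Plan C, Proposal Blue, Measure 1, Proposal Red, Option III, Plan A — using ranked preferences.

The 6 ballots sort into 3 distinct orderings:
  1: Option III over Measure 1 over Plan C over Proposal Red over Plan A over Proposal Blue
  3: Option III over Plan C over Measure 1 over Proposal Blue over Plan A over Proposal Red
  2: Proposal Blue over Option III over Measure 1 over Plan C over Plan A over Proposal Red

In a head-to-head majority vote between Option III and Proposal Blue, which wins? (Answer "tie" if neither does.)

Option III

Ballots ranking Option III above Proposal Blue: 1 + 3 = 4.
Ballots ranking Proposal Blue above Option III: 6 − 4 = 2.
Option III wins the head-to-head 4–2.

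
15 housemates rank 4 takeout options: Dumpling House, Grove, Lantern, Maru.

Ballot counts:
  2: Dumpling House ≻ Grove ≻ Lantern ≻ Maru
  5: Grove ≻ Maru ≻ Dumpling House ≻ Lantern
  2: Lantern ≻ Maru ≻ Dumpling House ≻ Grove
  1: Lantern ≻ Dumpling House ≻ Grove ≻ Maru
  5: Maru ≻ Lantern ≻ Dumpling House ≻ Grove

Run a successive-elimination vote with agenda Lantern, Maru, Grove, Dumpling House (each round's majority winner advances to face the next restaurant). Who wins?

Round 1: Lantern vs Maru — 5–10, Maru advances.
Round 2: Maru vs Grove — 7–8, Grove advances.
Round 3: Grove vs Dumpling House — 5–10, Dumpling House advances.
Dumpling House survives the agenda.

Dumpling House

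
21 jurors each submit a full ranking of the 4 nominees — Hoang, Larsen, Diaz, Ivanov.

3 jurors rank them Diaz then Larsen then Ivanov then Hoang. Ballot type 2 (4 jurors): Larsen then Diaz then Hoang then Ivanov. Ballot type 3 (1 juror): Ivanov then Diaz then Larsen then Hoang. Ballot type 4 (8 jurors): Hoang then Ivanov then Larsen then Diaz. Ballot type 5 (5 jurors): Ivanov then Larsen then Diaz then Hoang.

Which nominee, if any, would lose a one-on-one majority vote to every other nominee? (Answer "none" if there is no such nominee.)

Head-to-head results (21 jurors):
Hoang vs Larsen: Larsen wins 13–8.
Hoang vs Diaz: Hoang preferred on 8 ballots; Diaz wins 13–8.
Hoang vs Ivanov: 12 to 9, Hoang.
Larsen vs Diaz: Larsen is ranked higher on 4+8+5 = 17 ballots, Diaz on 4. Larsen wins 17–4.
Larsen vs Ivanov: Ivanov, 14–7.
Diaz vs Ivanov: 3+4 = 7 for Diaz, 14 for Ivanov — Ivanov by 14–7.
No nominee is winless: Hoang beats Ivanov; Larsen beats Hoang; Diaz beats Hoang; Ivanov beats Larsen. There is no Condorcet loser.

none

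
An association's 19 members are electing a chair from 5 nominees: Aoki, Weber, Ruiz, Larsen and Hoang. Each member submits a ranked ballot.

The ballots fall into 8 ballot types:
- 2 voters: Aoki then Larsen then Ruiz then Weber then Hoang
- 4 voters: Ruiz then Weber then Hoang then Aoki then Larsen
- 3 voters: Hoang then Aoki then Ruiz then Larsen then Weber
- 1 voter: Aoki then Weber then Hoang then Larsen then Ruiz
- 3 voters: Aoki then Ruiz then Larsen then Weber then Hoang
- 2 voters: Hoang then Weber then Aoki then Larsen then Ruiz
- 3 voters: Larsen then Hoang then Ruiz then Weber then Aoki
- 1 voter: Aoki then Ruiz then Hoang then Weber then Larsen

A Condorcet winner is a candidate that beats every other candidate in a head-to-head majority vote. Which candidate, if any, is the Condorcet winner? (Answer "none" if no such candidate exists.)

none

Pairwise majorities:
Aoki vs Weber: Aoki wins 10–9.
Aoki–Ruiz: Aoki 12–7.
Aoki–Larsen: Aoki 16–3.
Aoki–Hoang: Hoang 12–7.
Weber–Ruiz: Ruiz 16–3.
Weber–Larsen: Larsen 11–8.
Weber–Hoang: Weber 10–9.
Ruiz vs Larsen: Ruiz, 11–8.
Ruiz vs Hoang: Ruiz wins 10–9.
Larsen vs Hoang: Hoang, 11–8.
Each candidate drops at least one matchup (Aoki loses to Hoang; Weber loses to Aoki; Ruiz loses to Aoki; Larsen loses to Aoki; Hoang loses to Weber); the cycle Aoki beats Weber beats Hoang beats Aoki rules out a Condorcet winner.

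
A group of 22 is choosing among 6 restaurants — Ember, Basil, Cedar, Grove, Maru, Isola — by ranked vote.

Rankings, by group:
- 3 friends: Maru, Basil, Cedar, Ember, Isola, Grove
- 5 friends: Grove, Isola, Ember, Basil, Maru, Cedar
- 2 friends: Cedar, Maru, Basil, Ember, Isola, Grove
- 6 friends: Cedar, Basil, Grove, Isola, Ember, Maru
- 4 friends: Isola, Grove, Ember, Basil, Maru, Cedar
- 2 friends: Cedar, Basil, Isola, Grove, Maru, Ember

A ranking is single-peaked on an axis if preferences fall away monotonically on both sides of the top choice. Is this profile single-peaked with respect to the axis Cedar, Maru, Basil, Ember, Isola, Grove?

no

Axis positions: Cedar=1, Maru=2, Basil=3, Ember=4, Isola=5, Grove=6.
Group 1 (peak Maru at position 2): ranking walks positions 2-3-1-4-5-6, expanding outward from the peak — single-peaked.
Group 2 (peak Grove at position 6): ranking walks positions 6-5-4-3-2-1, expanding outward from the peak — single-peaked.
Group 3 (peak Cedar at position 1): ranking walks positions 1-2-3-4-5-6, expanding outward from the peak — single-peaked.
Group 4: ranking walks positions 1-3-6-5-4-2; Basil is ranked above Maru even though Maru lies between Basil and the peak Cedar on the axis — preferences dip and rise again. Not single-peaked.
Group 5 (peak Isola at position 5): ranking walks positions 5-6-4-3-2-1, expanding outward from the peak — single-peaked.
Group 6: ranking walks positions 1-3-5-6-2-4; Basil is ranked above Maru even though Maru lies between Basil and the peak Cedar on the axis — preferences dip and rise again. Not single-peaked.
Group 4 violates single-peakedness, so the profile is not single-peaked on this axis.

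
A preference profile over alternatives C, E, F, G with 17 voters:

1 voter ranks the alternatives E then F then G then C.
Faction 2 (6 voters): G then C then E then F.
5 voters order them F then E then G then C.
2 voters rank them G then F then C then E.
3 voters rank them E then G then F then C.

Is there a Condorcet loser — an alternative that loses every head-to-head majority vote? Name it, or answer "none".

Pairwise majorities:
C vs E: C preferred on 6+2 = 8 ballots; E wins 9–8.
C vs F: C preferred on 6 ballots; F wins 11–6.
C vs G: C preferred on 0 ballots; G wins 17–0.
E vs F: E wins 10–7.
E vs G: 1+5+3 = 9 for E, 8 for G — E by 9–8.
F vs G: G, 11–6.
C loses to every other alternative — it is the Condorcet loser.

C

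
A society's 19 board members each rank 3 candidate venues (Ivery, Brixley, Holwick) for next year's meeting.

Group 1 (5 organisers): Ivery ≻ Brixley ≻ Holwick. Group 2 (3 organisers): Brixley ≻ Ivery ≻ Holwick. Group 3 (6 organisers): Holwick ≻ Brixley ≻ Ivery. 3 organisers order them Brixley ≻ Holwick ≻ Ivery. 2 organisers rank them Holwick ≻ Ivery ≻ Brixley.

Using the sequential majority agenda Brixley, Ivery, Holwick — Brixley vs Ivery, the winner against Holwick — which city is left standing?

Brixley

Round 1: Brixley vs Ivery — 12–7, Brixley advances.
Round 2: Brixley vs Holwick — 11–8, Brixley advances.
The agenda winner is Brixley.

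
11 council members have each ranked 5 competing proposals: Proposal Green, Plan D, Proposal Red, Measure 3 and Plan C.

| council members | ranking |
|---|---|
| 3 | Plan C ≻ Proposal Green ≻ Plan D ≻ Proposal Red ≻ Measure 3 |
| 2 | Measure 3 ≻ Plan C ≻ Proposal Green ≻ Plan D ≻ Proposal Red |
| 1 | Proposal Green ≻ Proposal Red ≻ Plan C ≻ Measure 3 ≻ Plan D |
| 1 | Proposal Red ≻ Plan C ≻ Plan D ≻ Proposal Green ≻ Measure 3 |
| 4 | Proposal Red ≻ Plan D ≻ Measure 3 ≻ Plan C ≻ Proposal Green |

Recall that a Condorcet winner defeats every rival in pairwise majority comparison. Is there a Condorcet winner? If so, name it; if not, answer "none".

none

Head-to-head results (11 council members):
Proposal Green vs Plan D: Proposal Green preferred on 3+2+1 = 6 ballots; Proposal Green wins 6–5.
Proposal Green vs Proposal Red: Proposal Green is ranked higher on 3+2+1 = 6 ballots, Proposal Red on 5. Proposal Green wins 6–5.
Proposal Green vs Measure 3: 5 to 6, Measure 3.
Proposal Green vs Plan C: 1 to 10, Plan C.
Plan D vs Proposal Red: Plan D is ranked higher on 3+2 = 5 ballots, Proposal Red on 6. Proposal Red wins 6–5.
Plan D vs Measure 3: 8 to 3, Plan D.
Plan D vs Plan C: Plan D preferred on 4 ballots; Plan C wins 7–4.
Proposal Red vs Measure 3: Proposal Red preferred on 3+1+1+4 = 9 ballots; Proposal Red wins 9–2.
Proposal Red vs Plan C: Proposal Red preferred on 1+1+4 = 6 ballots; Proposal Red wins 6–5.
Measure 3 vs Plan C: 2+4 = 6 for Measure 3, 5 for Plan C — Measure 3 by 6–5.
Every option loses at least once (Proposal Green loses to Measure 3; Plan D loses to Proposal Green; Proposal Red loses to Proposal Green; Measure 3 loses to Plan D; Plan C loses to Proposal Red). The majority relation contains the cycle Proposal Green → Plan D → Measure 3 → Proposal Green, so there is no Condorcet winner.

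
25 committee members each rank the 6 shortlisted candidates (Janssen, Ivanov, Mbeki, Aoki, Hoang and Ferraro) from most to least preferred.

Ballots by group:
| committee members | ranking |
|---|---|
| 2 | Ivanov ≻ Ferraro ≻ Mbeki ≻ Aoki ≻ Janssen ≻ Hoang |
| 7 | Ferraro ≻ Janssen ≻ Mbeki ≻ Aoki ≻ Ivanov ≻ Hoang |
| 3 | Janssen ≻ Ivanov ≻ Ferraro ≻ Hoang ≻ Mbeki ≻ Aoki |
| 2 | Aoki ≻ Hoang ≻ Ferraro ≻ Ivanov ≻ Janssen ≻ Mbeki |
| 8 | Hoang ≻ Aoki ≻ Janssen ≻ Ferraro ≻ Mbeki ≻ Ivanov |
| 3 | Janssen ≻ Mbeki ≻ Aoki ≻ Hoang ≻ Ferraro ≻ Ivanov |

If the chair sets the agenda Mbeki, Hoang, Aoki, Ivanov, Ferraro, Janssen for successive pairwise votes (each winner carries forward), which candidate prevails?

Round 1: Mbeki vs Hoang — 12–13, Hoang advances.
Round 2: Hoang vs Aoki — 11–14, Aoki advances.
Round 3: Aoki vs Ivanov — 20–5, Aoki advances.
Round 4: Aoki vs Ferraro — 13–12, Aoki advances.
Round 5: Aoki vs Janssen — 12–13, Janssen advances.
The agenda winner is Janssen.

Janssen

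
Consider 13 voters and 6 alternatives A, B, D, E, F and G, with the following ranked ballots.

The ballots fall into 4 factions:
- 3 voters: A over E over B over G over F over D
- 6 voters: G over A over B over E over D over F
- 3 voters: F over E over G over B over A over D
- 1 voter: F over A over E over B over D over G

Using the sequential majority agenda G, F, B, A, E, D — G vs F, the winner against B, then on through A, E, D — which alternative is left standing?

Round 1: G vs F — 9–4, G advances.
Round 2: G vs B — 9–4, G advances.
Round 3: G vs A — 9–4, G advances.
Round 4: G vs E — 6–7, E advances.
Round 5: E vs D — 13–0, E advances.
The agenda winner is E.

E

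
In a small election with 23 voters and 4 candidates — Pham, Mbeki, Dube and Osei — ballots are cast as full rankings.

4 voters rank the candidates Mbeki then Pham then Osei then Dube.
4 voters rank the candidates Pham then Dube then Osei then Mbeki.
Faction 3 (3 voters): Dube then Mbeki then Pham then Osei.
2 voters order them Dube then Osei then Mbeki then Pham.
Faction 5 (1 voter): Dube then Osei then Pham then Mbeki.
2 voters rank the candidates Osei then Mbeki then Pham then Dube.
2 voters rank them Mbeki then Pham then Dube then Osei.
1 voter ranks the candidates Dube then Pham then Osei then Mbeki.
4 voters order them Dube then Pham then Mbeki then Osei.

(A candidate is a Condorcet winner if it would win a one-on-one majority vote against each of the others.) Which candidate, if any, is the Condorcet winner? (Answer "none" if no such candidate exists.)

none

Pairwise majorities:
Pham–Mbeki: Mbeki 13–10.
Pham vs Dube: Pham, 12–11.
Pham vs Osei: 4+4+3+2+1+4 = 18 for Pham, 5 for Osei — Pham by 18–5.
Mbeki–Dube: Dube 15–8.
Mbeki vs Osei: Mbeki wins 13–10.
Dube vs Osei: 17 for Dube, 6 for Osei — Dube by 17–6.
Every candidate loses at least once (Pham loses to Mbeki; Mbeki loses to Dube; Dube loses to Pham; Osei loses to Pham). The majority relation contains the cycle Pham > Dube > Mbeki > Pham, so there is no Condorcet winner.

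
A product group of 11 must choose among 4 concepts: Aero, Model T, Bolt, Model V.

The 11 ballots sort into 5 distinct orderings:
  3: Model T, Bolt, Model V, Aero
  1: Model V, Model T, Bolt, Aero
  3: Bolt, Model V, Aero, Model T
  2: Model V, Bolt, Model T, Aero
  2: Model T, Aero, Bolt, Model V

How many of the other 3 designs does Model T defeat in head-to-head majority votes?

2

Model T against each rival (11 engineers):
Model T vs Aero: Model T preferred on 3+1+2+2 = 8 ballots; Model T wins 8–3.
Model T vs Bolt: Model T, 6–5.
Model T vs Model V: Model V wins 6–5.
Model T beats Aero, Bolt; loses to Model V — 2 pairwise wins.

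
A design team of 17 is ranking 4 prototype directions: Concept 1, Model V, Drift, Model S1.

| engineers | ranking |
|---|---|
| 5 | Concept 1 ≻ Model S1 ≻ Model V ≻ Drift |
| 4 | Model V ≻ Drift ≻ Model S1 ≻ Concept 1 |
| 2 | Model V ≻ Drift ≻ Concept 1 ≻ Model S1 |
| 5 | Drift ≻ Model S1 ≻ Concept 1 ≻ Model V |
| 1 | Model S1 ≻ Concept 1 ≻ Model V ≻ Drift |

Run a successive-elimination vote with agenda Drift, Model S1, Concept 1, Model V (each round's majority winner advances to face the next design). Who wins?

Model V

Round 1: Drift vs Model S1 — 11–6, Drift advances.
Round 2: Drift vs Concept 1 — 11–6, Drift advances.
Round 3: Drift vs Model V — 5–12, Model V advances.
Model V survives the agenda.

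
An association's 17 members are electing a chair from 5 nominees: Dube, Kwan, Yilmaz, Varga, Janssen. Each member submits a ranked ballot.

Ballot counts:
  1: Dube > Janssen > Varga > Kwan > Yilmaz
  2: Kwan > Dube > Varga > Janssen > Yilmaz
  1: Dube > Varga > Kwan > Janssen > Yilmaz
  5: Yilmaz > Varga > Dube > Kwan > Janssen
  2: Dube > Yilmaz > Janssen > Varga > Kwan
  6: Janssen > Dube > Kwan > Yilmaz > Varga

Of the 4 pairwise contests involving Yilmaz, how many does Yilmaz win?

1

Yilmaz against each rival (17 voters):
Yilmaz vs Dube: Yilmaz is ranked higher on 5 ballots, Dube on 12. Dube wins 12–5.
Yilmaz vs Kwan: Yilmaz is ranked higher on 5+2 = 7 ballots, Kwan on 10. Kwan wins 10–7.
Yilmaz vs Varga: Yilmaz preferred on 5+2+6 = 13 ballots; Yilmaz wins 13–4.
Yilmaz vs Janssen: Janssen, 10–7.
Yilmaz beats Varga; loses to Dube, Kwan, Janssen — 1 pairwise win.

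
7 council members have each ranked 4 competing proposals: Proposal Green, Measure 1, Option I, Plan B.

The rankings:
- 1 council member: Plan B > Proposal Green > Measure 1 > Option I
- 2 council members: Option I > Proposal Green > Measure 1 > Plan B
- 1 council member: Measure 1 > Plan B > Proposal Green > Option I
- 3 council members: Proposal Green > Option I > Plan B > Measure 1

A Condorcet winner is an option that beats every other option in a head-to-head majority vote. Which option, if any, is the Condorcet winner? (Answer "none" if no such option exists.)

Check each pair by majority over 7 ballots:
Proposal Green vs Measure 1: 6 to 1, Proposal Green.
Proposal Green vs Option I: Proposal Green is ranked higher on 1+1+3 = 5 ballots, Option I on 2. Proposal Green wins 5–2.
Proposal Green vs Plan B: Proposal Green preferred on 2+3 = 5 ballots; Proposal Green wins 5–2.
Measure 1 vs Option I: Option I wins 5–2.
Measure 1 vs Plan B: 2+1 = 3 for Measure 1, 4 for Plan B — Plan B by 4–3.
Option I vs Plan B: 5 to 2, Option I.
Proposal Green wins every pairwise contest, so Proposal Green is the Condorcet winner.

Proposal Green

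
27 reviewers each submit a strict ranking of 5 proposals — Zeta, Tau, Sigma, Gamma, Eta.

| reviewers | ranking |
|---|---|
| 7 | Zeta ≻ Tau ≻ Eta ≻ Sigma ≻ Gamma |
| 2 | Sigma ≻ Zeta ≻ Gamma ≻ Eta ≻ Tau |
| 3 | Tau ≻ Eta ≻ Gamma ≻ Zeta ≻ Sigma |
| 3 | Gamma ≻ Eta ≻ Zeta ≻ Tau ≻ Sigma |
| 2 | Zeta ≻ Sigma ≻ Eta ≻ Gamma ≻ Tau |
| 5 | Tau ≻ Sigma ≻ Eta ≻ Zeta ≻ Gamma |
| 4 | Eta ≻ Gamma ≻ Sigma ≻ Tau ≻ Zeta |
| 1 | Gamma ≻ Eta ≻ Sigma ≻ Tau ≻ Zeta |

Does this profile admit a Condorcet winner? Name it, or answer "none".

Pairwise majorities:
Zeta–Tau: Zeta 14–13.
Zeta–Sigma: Zeta 15–12.
Zeta vs Gamma: Zeta wins 16–11.
Zeta–Eta: Eta 16–11.
Tau vs Sigma: Tau wins 18–9.
Tau vs Gamma: Tau, 15–12.
Tau vs Eta: Tau wins 15–12.
Sigma–Gamma: Sigma 16–11.
Sigma vs Eta: Eta wins 18–9.
Gamma–Eta: Eta 21–6.
No project is unbeaten: Zeta loses to Eta; Tau loses to Zeta; Sigma loses to Zeta; Gamma loses to Zeta; Eta loses to Tau. In particular Zeta beats Tau beats Eta beats Zeta is a majority cycle — no Condorcet winner exists.

none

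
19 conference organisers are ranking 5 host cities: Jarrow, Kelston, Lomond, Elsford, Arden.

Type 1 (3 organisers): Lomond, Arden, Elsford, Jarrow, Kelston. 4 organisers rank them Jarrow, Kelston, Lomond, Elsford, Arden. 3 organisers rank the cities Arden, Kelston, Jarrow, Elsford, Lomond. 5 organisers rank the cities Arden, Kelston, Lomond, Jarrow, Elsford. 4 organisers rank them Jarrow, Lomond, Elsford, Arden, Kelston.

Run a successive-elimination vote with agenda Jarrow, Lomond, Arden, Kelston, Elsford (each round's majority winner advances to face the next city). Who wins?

Arden

Round 1: Jarrow vs Lomond — 11–8, Jarrow advances.
Round 2: Jarrow vs Arden — 8–11, Arden advances.
Round 3: Arden vs Kelston — 15–4, Arden advances.
Round 4: Arden vs Elsford — 11–8, Arden advances.
Arden survives the agenda.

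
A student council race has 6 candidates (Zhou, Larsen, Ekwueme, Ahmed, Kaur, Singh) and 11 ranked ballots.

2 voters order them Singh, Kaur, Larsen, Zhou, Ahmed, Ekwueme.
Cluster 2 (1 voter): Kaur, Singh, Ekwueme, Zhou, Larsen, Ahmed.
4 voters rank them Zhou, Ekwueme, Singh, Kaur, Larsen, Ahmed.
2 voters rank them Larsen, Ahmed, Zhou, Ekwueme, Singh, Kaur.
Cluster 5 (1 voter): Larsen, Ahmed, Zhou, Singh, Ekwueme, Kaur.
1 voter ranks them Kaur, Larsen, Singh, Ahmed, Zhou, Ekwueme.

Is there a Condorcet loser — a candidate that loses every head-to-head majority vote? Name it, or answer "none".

Pairwise majorities:
Zhou vs Larsen: 5 to 6, Larsen.
Zhou vs Ekwueme: 2+4+2+1+1 = 10 for Zhou, 1 for Ekwueme — Zhou by 10–1.
Zhou vs Ahmed: Zhou is ranked higher on 2+1+4 = 7 ballots, Ahmed on 4. Zhou wins 7–4.
Zhou–Kaur: Zhou 7–4.
Zhou vs Singh: Zhou wins 7–4.
Larsen vs Ekwueme: Larsen, 6–5.
Larsen vs Ahmed: Larsen, 11–0.
Larsen vs Kaur: 3 to 8, Kaur.
Larsen vs Singh: Larsen preferred on 2+1+1 = 4 ballots; Singh wins 7–4.
Ekwueme vs Ahmed: Ahmed wins 6–5.
Ekwueme vs Kaur: 4+2+1 = 7 for Ekwueme, 4 for Kaur — Ekwueme by 7–4.
Ekwueme vs Singh: Ekwueme is ranked higher on 4+2 = 6 ballots, Singh on 5. Ekwueme wins 6–5.
Ahmed vs Kaur: Kaur wins 8–3.
Ahmed vs Singh: Singh, 8–3.
Kaur vs Singh: Singh, 9–2.
Each candidate has at least one pairwise win (Zhou beats Ekwueme; Larsen beats Zhou; Ekwueme beats Kaur; Ahmed beats Ekwueme; Kaur beats Larsen; Singh beats Larsen) — no Condorcet loser.

none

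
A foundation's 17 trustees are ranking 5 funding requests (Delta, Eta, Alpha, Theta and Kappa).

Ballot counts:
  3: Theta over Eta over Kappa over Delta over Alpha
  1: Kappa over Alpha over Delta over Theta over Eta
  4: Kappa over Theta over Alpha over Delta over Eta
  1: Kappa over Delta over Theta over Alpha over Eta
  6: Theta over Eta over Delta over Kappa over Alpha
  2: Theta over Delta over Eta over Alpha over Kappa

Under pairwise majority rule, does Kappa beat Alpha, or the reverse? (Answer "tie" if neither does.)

Kappa

Ballots ranking Kappa above Alpha: 3 + 1 + 4 + 1 + 6 = 15.
Ballots ranking Alpha above Kappa: 17 − 15 = 2.
Kappa wins the head-to-head 15–2.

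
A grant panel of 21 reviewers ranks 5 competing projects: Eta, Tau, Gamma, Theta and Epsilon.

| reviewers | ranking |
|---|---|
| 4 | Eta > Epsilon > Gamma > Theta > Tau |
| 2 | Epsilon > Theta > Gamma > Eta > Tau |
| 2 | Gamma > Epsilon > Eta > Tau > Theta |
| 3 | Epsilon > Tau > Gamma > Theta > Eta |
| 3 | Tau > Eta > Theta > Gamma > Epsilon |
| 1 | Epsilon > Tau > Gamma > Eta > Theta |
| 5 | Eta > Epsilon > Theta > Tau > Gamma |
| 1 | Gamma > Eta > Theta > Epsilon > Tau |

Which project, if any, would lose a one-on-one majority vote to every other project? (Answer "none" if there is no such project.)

Pairwise majorities:
Eta vs Tau: Eta, 14–7.
Eta vs Gamma: Eta preferred on 4+3+5 = 12 ballots; Eta wins 12–9.
Eta vs Theta: Eta, 16–5.
Eta–Epsilon: Eta 13–8.
Tau vs Gamma: 12 to 9, Tau.
Tau–Theta: Theta 12–9.
Tau vs Epsilon: Tau is ranked higher on 3 ballots, Epsilon on 18. Epsilon wins 18–3.
Gamma vs Theta: Gamma is ranked higher on 4+2+3+1+1 = 11 ballots, Theta on 10. Gamma wins 11–10.
Gamma vs Epsilon: Epsilon wins 15–6.
Theta vs Epsilon: 4 to 17, Epsilon.
No project is winless: Eta beats Tau; Tau beats Gamma; Gamma beats Theta; Theta beats Tau; Epsilon beats Tau. There is no Condorcet loser.

none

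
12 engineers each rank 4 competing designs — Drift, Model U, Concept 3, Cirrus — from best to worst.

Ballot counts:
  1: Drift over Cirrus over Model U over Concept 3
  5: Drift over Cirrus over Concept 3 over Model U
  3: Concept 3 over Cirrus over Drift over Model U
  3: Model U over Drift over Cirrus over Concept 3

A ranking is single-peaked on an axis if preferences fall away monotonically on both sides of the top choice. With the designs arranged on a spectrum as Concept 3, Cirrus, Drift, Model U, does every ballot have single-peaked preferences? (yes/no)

Axis positions: Concept 3=1, Cirrus=2, Drift=3, Model U=4.
Faction 1 (peak Drift at position 3): ranking walks positions 3-2-4-1, expanding outward from the peak — single-peaked.
Faction 2 (peak Drift at position 3): ranking walks positions 3-2-1-4, expanding outward from the peak — single-peaked.
Faction 3 (peak Concept 3 at position 1): ranking walks positions 1-2-3-4, expanding outward from the peak — single-peaked.
Faction 4 (peak Model U at position 4): ranking walks positions 4-3-2-1, expanding outward from the peak — single-peaked.
Every ranking is single-peaked on this axis.

yes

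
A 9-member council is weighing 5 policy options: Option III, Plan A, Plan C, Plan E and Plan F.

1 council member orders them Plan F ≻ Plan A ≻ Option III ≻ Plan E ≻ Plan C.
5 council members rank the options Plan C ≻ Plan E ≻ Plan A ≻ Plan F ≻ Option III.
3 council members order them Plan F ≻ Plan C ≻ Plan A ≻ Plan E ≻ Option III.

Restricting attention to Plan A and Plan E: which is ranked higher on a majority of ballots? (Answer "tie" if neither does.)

Ballots ranking Plan A above Plan E: 1 + 3 = 4.
Ballots ranking Plan E above Plan A: 9 − 4 = 5.
Plan E wins the head-to-head 5–4.

Plan E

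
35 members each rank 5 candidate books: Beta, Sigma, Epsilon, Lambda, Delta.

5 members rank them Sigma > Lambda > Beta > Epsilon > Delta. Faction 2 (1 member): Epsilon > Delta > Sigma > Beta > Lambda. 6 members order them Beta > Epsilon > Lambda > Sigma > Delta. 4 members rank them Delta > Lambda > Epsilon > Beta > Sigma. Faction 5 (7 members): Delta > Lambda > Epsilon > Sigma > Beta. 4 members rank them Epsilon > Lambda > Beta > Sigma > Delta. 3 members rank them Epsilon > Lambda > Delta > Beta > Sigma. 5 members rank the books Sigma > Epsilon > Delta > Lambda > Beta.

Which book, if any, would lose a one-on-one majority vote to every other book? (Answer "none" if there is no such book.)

Beta

Head-to-head results (35 members):
Beta vs Sigma: Sigma, 18–17.
Beta–Epsilon: Epsilon 24–11.
Beta vs Lambda: 7 to 28, Lambda.
Beta vs Delta: Delta wins 20–15.
Sigma vs Epsilon: 10 to 25, Epsilon.
Sigma vs Lambda: Lambda wins 24–11.
Sigma vs Delta: Sigma is ranked higher on 5+6+4+5 = 20 ballots, Delta on 15. Sigma wins 20–15.
Epsilon vs Lambda: 19 to 16, Epsilon.
Epsilon–Delta: Epsilon 24–11.
Lambda vs Delta: Lambda wins 18–17.
Beta loses to every other book — it is the Condorcet loser.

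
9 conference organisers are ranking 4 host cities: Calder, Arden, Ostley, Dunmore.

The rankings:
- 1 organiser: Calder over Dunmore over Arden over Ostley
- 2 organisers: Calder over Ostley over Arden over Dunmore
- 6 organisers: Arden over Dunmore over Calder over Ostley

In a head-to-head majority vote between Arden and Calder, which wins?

Ballots ranking Arden above Calder: 6.
Ballots ranking Calder above Arden: 9 − 6 = 3.
Arden wins the head-to-head 6–3.

Arden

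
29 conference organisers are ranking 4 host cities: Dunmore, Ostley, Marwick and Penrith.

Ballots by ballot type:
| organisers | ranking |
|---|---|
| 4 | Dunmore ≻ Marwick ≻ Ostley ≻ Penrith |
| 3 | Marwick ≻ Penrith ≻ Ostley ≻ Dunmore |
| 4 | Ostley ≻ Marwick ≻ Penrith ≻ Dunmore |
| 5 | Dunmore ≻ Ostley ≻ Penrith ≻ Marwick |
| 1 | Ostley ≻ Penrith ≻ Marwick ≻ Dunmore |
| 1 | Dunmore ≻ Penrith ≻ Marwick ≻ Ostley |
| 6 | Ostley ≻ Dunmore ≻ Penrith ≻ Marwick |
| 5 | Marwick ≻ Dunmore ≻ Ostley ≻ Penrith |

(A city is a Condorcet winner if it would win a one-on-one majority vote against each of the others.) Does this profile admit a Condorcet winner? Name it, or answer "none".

Check each pair by majority over 29 ballots:
Dunmore vs Ostley: Dunmore, 15–14.
Dunmore vs Marwick: 4+5+1+6 = 16 for Dunmore, 13 for Marwick — Dunmore by 16–13.
Dunmore vs Penrith: Dunmore is ranked higher on 4+5+1+6+5 = 21 ballots, Penrith on 8. Dunmore wins 21–8.
Ostley vs Marwick: 16 to 13, Ostley.
Ostley vs Penrith: Ostley, 25–4.
Marwick vs Penrith: Marwick preferred on 4+3+4+5 = 16 ballots; Marwick wins 16–13.
Dunmore wins every pairwise contest, so Dunmore is the Condorcet winner.

Dunmore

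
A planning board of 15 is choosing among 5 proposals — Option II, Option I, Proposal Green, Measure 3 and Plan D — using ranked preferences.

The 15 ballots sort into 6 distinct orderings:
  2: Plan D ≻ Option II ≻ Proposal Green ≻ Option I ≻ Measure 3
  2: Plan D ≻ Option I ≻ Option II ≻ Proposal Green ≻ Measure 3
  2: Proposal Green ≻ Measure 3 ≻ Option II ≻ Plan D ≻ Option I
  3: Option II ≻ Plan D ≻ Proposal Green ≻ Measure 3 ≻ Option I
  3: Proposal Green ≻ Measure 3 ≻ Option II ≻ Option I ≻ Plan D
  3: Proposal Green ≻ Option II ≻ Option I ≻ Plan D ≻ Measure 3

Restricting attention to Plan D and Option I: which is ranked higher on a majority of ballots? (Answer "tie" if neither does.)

Ballots ranking Plan D above Option I: 2 + 2 + 2 + 3 = 9.
Ballots ranking Option I above Plan D: 15 − 9 = 6.
Plan D wins the head-to-head 9–6.

Plan D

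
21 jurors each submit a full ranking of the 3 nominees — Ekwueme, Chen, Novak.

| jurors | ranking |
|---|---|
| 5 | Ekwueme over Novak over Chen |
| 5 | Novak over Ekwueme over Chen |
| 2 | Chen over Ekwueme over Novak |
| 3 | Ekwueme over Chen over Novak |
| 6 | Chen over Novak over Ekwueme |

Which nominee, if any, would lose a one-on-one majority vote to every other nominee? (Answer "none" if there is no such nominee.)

none

Pairwise majorities:
Ekwueme–Chen: Ekwueme 13–8.
Ekwueme vs Novak: 10 to 11, Novak.
Chen vs Novak: Chen preferred on 2+3+6 = 11 ballots; Chen wins 11–10.
Every nominee wins at least one matchup (Ekwueme beats Chen; Chen beats Novak; Novak beats Ekwueme), so there is no Condorcet loser.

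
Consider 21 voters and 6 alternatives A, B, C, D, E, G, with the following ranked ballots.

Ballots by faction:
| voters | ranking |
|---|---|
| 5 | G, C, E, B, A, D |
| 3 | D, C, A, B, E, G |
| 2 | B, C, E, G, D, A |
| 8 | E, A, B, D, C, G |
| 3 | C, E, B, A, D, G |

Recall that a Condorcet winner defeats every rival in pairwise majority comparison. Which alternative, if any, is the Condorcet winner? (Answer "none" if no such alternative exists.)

Pairwise majorities:
A–B: A 11–10.
A vs C: A is ranked higher on 8 ballots, C on 13. C wins 13–8.
A vs D: A preferred on 5+8+3 = 16 ballots; A wins 16–5.
A vs E: 3 for A, 18 for E — E by 18–3.
A vs G: A, 14–7.
B vs C: 2+8 = 10 for B, 11 for C — C by 11–10.
B–D: B 18–3.
B vs E: B preferred on 3+2 = 5 ballots; E wins 16–5.
B vs G: B, 16–5.
C–D: D 11–10.
C vs E: C wins 13–8.
C vs G: 3+2+8+3 = 16 for C, 5 for G — C by 16–5.
D vs E: E, 18–3.
D–G: D 14–7.
E–G: E 16–5.
Each alternative drops at least one matchup (A loses to C; B loses to A; C loses to D; D loses to A; E loses to C; G loses to A); the cycle A beats D beats C beats A rules out a Condorcet winner.

none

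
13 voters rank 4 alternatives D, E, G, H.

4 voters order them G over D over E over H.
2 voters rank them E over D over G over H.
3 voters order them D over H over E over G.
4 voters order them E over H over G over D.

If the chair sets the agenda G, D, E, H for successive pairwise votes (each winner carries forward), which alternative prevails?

Round 1: G vs D — 8–5, G advances.
Round 2: G vs E — 4–9, E advances.
Round 3: E vs H — 10–3, E advances.
E survives the agenda.

E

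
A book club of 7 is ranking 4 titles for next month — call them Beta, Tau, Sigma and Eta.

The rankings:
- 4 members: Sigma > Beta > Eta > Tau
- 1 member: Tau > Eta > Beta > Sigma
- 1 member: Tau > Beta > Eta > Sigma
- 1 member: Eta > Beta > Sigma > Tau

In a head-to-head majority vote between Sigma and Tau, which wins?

Sigma

Ballots ranking Sigma above Tau: 4 + 1 = 5.
Ballots ranking Tau above Sigma: 7 − 5 = 2.
Sigma wins the head-to-head 5–2.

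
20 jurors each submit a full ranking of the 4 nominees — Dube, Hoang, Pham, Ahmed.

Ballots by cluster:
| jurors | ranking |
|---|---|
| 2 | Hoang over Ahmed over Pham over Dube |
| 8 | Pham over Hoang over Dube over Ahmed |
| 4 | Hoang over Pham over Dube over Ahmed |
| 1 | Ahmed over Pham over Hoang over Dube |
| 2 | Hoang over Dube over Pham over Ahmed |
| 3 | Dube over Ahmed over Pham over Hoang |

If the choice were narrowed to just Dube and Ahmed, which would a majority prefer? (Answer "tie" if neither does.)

Ballots ranking Dube above Ahmed: 8 + 4 + 2 + 3 = 17.
Ballots ranking Ahmed above Dube: 20 − 17 = 3.
Dube wins the head-to-head 17–3.

Dube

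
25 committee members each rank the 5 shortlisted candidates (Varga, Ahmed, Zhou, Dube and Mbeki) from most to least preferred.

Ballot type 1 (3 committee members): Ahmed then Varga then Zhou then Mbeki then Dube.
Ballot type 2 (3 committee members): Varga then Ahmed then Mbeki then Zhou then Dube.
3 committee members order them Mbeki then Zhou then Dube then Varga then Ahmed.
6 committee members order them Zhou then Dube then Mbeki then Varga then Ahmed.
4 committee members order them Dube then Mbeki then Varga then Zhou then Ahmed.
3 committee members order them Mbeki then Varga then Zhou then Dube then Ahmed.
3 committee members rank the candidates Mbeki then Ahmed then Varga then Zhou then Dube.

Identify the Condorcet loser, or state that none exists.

Head-to-head results (25 committee members):
Varga vs Ahmed: Varga preferred on 3+3+6+4+3 = 19 ballots; Varga wins 19–6.
Varga–Zhou: Varga 16–9.
Varga vs Dube: Varga preferred on 3+3+3+3 = 12 ballots; Dube wins 13–12.
Varga vs Mbeki: 6 to 19, Mbeki.
Ahmed–Zhou: Zhou 16–9.
Ahmed–Dube: Dube 16–9.
Ahmed–Mbeki: Mbeki 19–6.
Zhou vs Dube: Zhou, 21–4.
Zhou–Mbeki: Mbeki 16–9.
Dube vs Mbeki: Mbeki, 15–10.
Ahmed loses to every other candidate — it is the Condorcet loser.

Ahmed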